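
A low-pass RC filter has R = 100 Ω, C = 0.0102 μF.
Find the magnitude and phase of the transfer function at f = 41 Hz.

Step 1 — Angular frequency: ω = 2π·41 = 257.6 rad/s.
Step 2 — Transfer function: H(jω) = 1/(1 + jωRC).
Step 3 — Denominator: 1 + jωRC = 1 + j·257.6·100·1.02e-08 = 1 + j0.0002628.
Step 4 — H = 1 - j0.0002628.
Step 5 — Magnitude: |H| = 1 (-0.0 dB); phase: φ = -0.0°.

|H| = 1 (-0.0 dB), φ = -0.0°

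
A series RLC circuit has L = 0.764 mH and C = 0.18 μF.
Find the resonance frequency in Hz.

Step 1 — Resonance condition Im(Z)=0 gives ω₀ = 1/√(LC).
Step 2 — ω₀ = 1/√(0.000764·1.8e-07) = 8.527e+04 rad/s.
Step 3 — f₀ = ω₀/(2π) = 1.357e+04 Hz.

f₀ = 1.357e+04 Hz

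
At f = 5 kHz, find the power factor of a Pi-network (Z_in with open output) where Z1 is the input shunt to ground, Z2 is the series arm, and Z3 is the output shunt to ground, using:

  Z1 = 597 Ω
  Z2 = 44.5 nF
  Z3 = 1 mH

Step 1 — Angular frequency: ω = 2π·f = 2π·5000 = 3.142e+04 rad/s.
Step 2 — Component impedances:
  Z1: Z = R = 597 Ω
  Z2: Z = 1/(jωC) = -j/(ω·C) = 0 - j715.3 Ω
  Z3: Z = jωL = j·3.142e+04·0.001 = 0 + j31.42 Ω
Step 3 — With open output, the series arm Z2 and the output shunt Z3 appear in series to ground: Z2 + Z3 = 0 - j683.9 Ω.
Step 4 — Parallel with input shunt Z1: Z_in = Z1 || (Z2 + Z3) = 338.8 - j295.8 Ω = 449.7∠-41.1° Ω.
Step 5 — Power factor: PF = cos(φ) = Re(Z)/|Z| = 338.81/449.74 = 0.7533.
Step 6 — Type: Im(Z) = -295.8 ⇒ leading (phase φ = -41.1°).

PF = 0.7533 (leading, φ = -41.1°)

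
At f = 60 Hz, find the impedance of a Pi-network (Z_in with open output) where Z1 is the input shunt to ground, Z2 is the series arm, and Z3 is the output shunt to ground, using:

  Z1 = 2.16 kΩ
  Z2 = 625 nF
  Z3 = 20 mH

Step 1 — Angular frequency: ω = 2π·f = 2π·60 = 377 rad/s.
Step 2 — Component impedances:
  Z1: Z = R = 2160 Ω
  Z2: Z = 1/(jωC) = -j/(ω·C) = 0 - j4244 Ω
  Z3: Z = jωL = j·377·0.02 = 0 + j7.54 Ω
Step 3 — With open output, the series arm Z2 and the output shunt Z3 appear in series to ground: Z2 + Z3 = 0 - j4237 Ω.
Step 4 — Parallel with input shunt Z1: Z_in = Z1 || (Z2 + Z3) = 1714 - j874.1 Ω = 1924∠-27.0° Ω.

Z = 1714 - j874.1 Ω = 1924∠-27.0° Ω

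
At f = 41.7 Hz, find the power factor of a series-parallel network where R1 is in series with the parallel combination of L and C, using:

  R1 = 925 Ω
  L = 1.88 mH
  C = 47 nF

Step 1 — Angular frequency: ω = 2π·f = 2π·41.7 = 262 rad/s.
Step 2 — Component impedances:
  R1: Z = R = 925 Ω
  L: Z = jωL = j·262·0.00188 = 0 + j0.4926 Ω
  C: Z = 1/(jωC) = -j/(ω·C) = 0 - j8.121e+04 Ω
Step 3 — Parallel branch: L || C = 1/(1/L + 1/C) = 0 + j0.4926 Ω.
Step 4 — Series with R1: Z_total = R1 + (L || C) = 925 + j0.4926 Ω = 925∠0.0° Ω.
Step 5 — Power factor: PF = cos(φ) = Re(Z)/|Z| = 925/925 = 1.
Step 6 — Type: Im(Z) = 0.4926 ⇒ lagging (phase φ = 0.0°).

PF = 1 (lagging, φ = 0.0°)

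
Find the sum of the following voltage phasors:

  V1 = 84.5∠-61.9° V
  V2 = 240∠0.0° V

Step 1 — Convert each phasor to rectangular form:
  V1 = 84.5·(cos(-61.9°) + j·sin(-61.9°)) = 39.8 - j74.54 V
  V2 = 240·(cos(0.0°) + j·sin(0.0°)) = 240 V
Step 2 — Sum components: V_total = 279.8 - j74.54 V.
Step 3 — Convert to polar: |V_total| = 289.6 V, ∠V_total = -14.9°.

V_total = 289.6∠-14.9° V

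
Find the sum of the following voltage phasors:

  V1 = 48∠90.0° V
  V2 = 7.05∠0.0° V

Step 1 — Convert each phasor to rectangular form:
  V1 = 48·(cos(90.0°) + j·sin(90.0°)) = 0 + j48 V
  V2 = 7.05·(cos(0.0°) + j·sin(0.0°)) = 7.05 V
Step 2 — Sum components: V_total = 7.05 + j48 V.
Step 3 — Convert to polar: |V_total| = 48.51 V, ∠V_total = 81.6°.

V_total = 48.51∠81.6° V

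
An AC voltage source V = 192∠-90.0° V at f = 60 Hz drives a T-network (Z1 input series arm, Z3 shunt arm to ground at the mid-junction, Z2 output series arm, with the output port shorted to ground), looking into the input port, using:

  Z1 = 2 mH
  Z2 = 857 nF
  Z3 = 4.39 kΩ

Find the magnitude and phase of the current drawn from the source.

Step 1 — Angular frequency: ω = 2π·f = 2π·60 = 377 rad/s.
Step 2 — Component impedances:
  Z1: Z = jωL = j·377·0.002 = 0 + j0.754 Ω
  Z2: Z = 1/(jωC) = -j/(ω·C) = 0 - j3095 Ω
  Z3: Z = R = 4390 Ω
Step 3 — With the output port shorted to ground, the output series arm Z2 runs from the junction to ground; the shunt arm Z3 also runs from the junction to ground. They appear in parallel: Z3 || Z2 = 1458 - j2067 Ω.
Step 4 — Series with input arm Z1: Z_in = Z1 + (Z3 || Z2) = 1458 - j2067 Ω = 2529∠-54.8° Ω.
Step 5 — Source phasor: V = 192∠-90.0° V = 0 - j192 V.
Step 6 — Ohm's law: I = V / Z_total = (0 - j192) / (1458 - j2067) = 0.06204 - j0.04376 A.
Step 7 — Convert to polar: |I| = 0.07592 A, ∠I = -35.2°.

I = 0.07592∠-35.2° A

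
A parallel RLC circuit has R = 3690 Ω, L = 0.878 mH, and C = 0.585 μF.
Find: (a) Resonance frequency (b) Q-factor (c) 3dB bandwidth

Step 1 — Resonance: ω₀ = 1/√(LC) = 1/√(0.000878·5.85e-07) = 4.412e+04 rad/s.
Step 2 — f₀ = ω₀/(2π) = 7023 Hz.
Step 3 — Parallel Q: Q = R/(ω₀L) = 3690/(4.412e+04·0.000878) = 95.25.
Step 4 — Bandwidth: Δω = ω₀/Q = 463.3 rad/s; BW = Δω/(2π) = 73.73 Hz.

(a) f₀ = 7023 Hz  (b) Q = 95.25  (c) BW = 73.73 Hz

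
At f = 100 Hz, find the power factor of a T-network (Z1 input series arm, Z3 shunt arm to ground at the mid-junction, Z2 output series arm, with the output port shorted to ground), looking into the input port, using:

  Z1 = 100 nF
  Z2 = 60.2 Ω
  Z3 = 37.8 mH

Step 1 — Angular frequency: ω = 2π·f = 2π·100 = 628.3 rad/s.
Step 2 — Component impedances:
  Z1: Z = 1/(jωC) = -j/(ω·C) = 0 - j1.592e+04 Ω
  Z2: Z = R = 60.2 Ω
  Z3: Z = jωL = j·628.3·0.0378 = 0 + j23.75 Ω
Step 3 — With the output port shorted to ground, the output series arm Z2 runs from the junction to ground; the shunt arm Z3 also runs from the junction to ground. They appear in parallel: Z3 || Z2 = 8.108 + j20.55 Ω.
Step 4 — Series with input arm Z1: Z_in = Z1 + (Z3 || Z2) = 8.108 - j1.589e+04 Ω = 1.589e+04∠-90.0° Ω.
Step 5 — Power factor: PF = cos(φ) = Re(Z)/|Z| = 8.1081/15895 = 0.0005101.
Step 6 — Type: Im(Z) = -1.589e+04 ⇒ leading (phase φ = -90.0°).

PF = 0.0005101 (leading, φ = -90.0°)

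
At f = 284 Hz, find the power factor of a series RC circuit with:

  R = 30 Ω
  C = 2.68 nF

Step 1 — Angular frequency: ω = 2π·f = 2π·284 = 1784 rad/s.
Step 2 — Component impedances:
  R: Z = R = 30 Ω
  C: Z = 1/(jωC) = -j/(ω·C) = 0 - j2.091e+05 Ω
Step 3 — Series combination: Z_total = R + C = 30 - j2.091e+05 Ω = 2.091e+05∠-90.0° Ω.
Step 4 — Power factor: PF = cos(φ) = Re(Z)/|Z| = 30/2.091e+05 = 0.0001435.
Step 5 — Type: Im(Z) = -2.091e+05 ⇒ leading (phase φ = -90.0°).

PF = 0.0001435 (leading, φ = -90.0°)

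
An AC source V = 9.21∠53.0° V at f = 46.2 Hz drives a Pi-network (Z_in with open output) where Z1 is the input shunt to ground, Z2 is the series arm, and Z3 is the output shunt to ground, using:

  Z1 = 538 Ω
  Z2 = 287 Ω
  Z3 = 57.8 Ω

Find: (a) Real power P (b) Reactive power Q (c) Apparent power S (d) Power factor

Step 1 — Angular frequency: ω = 2π·f = 2π·46.2 = 290.3 rad/s.
Step 2 — Component impedances:
  Z1: Z = R = 538 Ω
  Z2: Z = R = 287 Ω
  Z3: Z = R = 57.8 Ω
Step 3 — With open output, the series arm Z2 and the output shunt Z3 appear in series to ground: Z2 + Z3 = 344.8 Ω.
Step 4 — Parallel with input shunt Z1: Z_in = Z1 || (Z2 + Z3) = 210.1 Ω = 210.1∠0.0° Ω.
Step 5 — Source phasor: V = 9.21∠53.0° V = 5.543 + j7.355 V.
Step 6 — Current: I = V / Z = 0.02638 + j0.035 A = 0.04383∠53.0° A.
Step 7 — Complex power: S = V·I* = 0.4037 VA.
Step 8 — Real power: P = Re(S) = 0.4037 W.
Step 9 — Reactive power: Q = Im(S) = 0 VAR.
Step 10 — Apparent power: |S| = 0.4037 VA.
Step 11 — Power factor: PF = P/|S| = 1 (unity).

(a) P = 0.4037 W  (b) Q = 0 VAR  (c) S = 0.4037 VA  (d) PF = 1 (unity)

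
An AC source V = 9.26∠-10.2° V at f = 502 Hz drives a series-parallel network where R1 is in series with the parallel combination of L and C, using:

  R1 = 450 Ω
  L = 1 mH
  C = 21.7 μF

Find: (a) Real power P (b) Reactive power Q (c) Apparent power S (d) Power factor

Step 1 — Angular frequency: ω = 2π·f = 2π·502 = 3154 rad/s.
Step 2 — Component impedances:
  R1: Z = R = 450 Ω
  L: Z = jωL = j·3154·0.001 = 0 + j3.154 Ω
  C: Z = 1/(jωC) = -j/(ω·C) = 0 - j14.61 Ω
Step 3 — Parallel branch: L || C = 1/(1/L + 1/C) = 0 + j4.023 Ω.
Step 4 — Series with R1: Z_total = R1 + (L || C) = 450 + j4.023 Ω = 450∠0.5° Ω.
Step 5 — Source phasor: V = 9.26∠-10.2° V = 9.114 - j1.64 V.
Step 6 — Current: I = V / Z = 0.02022 - j0.003825 A = 0.02058∠-10.7° A.
Step 7 — Complex power: S = V·I* = 0.1905 + j0.001703 VA.
Step 8 — Real power: P = Re(S) = 0.1905 W.
Step 9 — Reactive power: Q = Im(S) = 0.001703 VAR.
Step 10 — Apparent power: |S| = 0.1905 VA.
Step 11 — Power factor: PF = P/|S| = 1 (lagging).

(a) P = 0.1905 W  (b) Q = 0.001703 VAR  (c) S = 0.1905 VA  (d) PF = 1 (lagging)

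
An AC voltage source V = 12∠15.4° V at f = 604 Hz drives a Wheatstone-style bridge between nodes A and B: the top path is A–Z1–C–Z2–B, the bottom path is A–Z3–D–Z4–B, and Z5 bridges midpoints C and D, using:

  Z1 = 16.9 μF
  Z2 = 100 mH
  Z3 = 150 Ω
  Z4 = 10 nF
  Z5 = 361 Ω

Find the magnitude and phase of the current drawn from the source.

Step 1 — Angular frequency: ω = 2π·f = 2π·604 = 3795 rad/s.
Step 2 — Component impedances:
  Z1: Z = 1/(jωC) = -j/(ω·C) = 0 - j15.59 Ω
  Z2: Z = jωL = j·3795·0.1 = 0 + j379.5 Ω
  Z3: Z = R = 150 Ω
  Z4: Z = 1/(jωC) = -j/(ω·C) = 0 - j2.635e+04 Ω
  Z5: Z = R = 361 Ω
Step 3 — Bridge requires nodal analysis (the Z5 bridge couples midpoints C and D, so the two paths cannot be reduced to a simple series/parallel combination). Setting node B to ground and injecting 1 A at node A, the 3-node admittance system at A, C, D solves to V_A = Z_AB = 0.5062 + j369.2 Ω = 369.2∠89.9° Ω.
Step 4 — Source phasor: V = 12∠15.4° V = 11.57 + j3.187 V.
Step 5 — Ohm's law: I = V / Z_total = (11.57 + j3.187) / (0.5062 + j369.2) = 0.008675 - j0.03133 A.
Step 6 — Convert to polar: |I| = 0.03251 A, ∠I = -74.5°.

I = 0.03251∠-74.5° A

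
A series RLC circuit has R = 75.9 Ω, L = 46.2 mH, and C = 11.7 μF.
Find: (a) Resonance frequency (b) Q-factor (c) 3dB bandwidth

Step 1 — Resonance: ω₀ = 1/√(LC) = 1/√(0.0462·1.17e-05) = 1360 rad/s.
Step 2 — f₀ = ω₀/(2π) = 216.5 Hz.
Step 3 — Series Q: Q = ω₀L/R = 1360·0.0462/75.9 = 0.8279.
Step 4 — Bandwidth: Δω = ω₀/Q = 1643 rad/s; BW = Δω/(2π) = 261.5 Hz.

(a) f₀ = 216.5 Hz  (b) Q = 0.8279  (c) BW = 261.5 Hz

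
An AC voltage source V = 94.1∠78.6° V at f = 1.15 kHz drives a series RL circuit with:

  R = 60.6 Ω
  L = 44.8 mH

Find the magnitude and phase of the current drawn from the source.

Step 1 — Angular frequency: ω = 2π·f = 2π·1150 = 7226 rad/s.
Step 2 — Component impedances:
  R: Z = R = 60.6 Ω
  L: Z = jωL = j·7226·0.0448 = 0 + j323.7 Ω
Step 3 — Series combination: Z_total = R + L = 60.6 + j323.7 Ω = 329.3∠79.4° Ω.
Step 4 — Source phasor: V = 94.1∠78.6° V = 18.6 + j92.24 V.
Step 5 — Ohm's law: I = V / Z_total = (18.6 + j92.24) / (60.6 + j323.7) = 0.2857 - j0.003973 A.
Step 6 — Convert to polar: |I| = 0.2857 A, ∠I = -0.8°.

I = 0.2857∠-0.8° A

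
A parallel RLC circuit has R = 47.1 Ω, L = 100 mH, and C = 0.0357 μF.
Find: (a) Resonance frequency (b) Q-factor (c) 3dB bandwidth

Step 1 — Resonance: ω₀ = 1/√(LC) = 1/√(0.1·3.57e-08) = 1.674e+04 rad/s.
Step 2 — f₀ = ω₀/(2π) = 2664 Hz.
Step 3 — Parallel Q: Q = R/(ω₀L) = 47.1/(1.674e+04·0.1) = 0.02814.
Step 4 — Bandwidth: Δω = ω₀/Q = 5.947e+05 rad/s; BW = Δω/(2π) = 9.465e+04 Hz.

(a) f₀ = 2664 Hz  (b) Q = 0.02814  (c) BW = 9.465e+04 Hz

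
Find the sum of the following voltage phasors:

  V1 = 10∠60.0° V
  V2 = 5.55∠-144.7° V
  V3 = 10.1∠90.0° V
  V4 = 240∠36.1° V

Step 1 — Convert each phasor to rectangular form:
  V1 = 10·(cos(60.0°) + j·sin(60.0°)) = 5 + j8.66 V
  V2 = 5.55·(cos(-144.7°) + j·sin(-144.7°)) = -4.53 - j3.207 V
  V3 = 10.1·(cos(90.0°) + j·sin(90.0°)) = 0 + j10.1 V
  V4 = 240·(cos(36.1°) + j·sin(36.1°)) = 193.9 + j141.4 V
Step 2 — Sum components: V_total = 194.4 + j157 V.
Step 3 — Convert to polar: |V_total| = 249.8 V, ∠V_total = 38.9°.

V_total = 249.8∠38.9° V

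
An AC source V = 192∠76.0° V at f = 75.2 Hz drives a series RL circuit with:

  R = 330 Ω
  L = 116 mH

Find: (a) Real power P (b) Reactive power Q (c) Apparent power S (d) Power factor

Step 1 — Angular frequency: ω = 2π·f = 2π·75.2 = 472.5 rad/s.
Step 2 — Component impedances:
  R: Z = R = 330 Ω
  L: Z = jωL = j·472.5·0.116 = 0 + j54.81 Ω
Step 3 — Series combination: Z_total = R + L = 330 + j54.81 Ω = 334.5∠9.4° Ω.
Step 4 — Source phasor: V = 192∠76.0° V = 46.45 + j186.3 V.
Step 5 — Current: I = V / Z = 0.2282 + j0.5266 A = 0.574∠66.6° A.
Step 6 — Complex power: S = V·I* = 108.7 + j18.06 VA.
Step 7 — Real power: P = Re(S) = 108.7 W.
Step 8 — Reactive power: Q = Im(S) = 18.06 VAR.
Step 9 — Apparent power: |S| = 110.2 VA.
Step 10 — Power factor: PF = P/|S| = 0.9865 (lagging).

(a) P = 108.7 W  (b) Q = 18.06 VAR  (c) S = 110.2 VA  (d) PF = 0.9865 (lagging)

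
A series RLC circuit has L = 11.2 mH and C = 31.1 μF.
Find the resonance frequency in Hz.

Step 1 — Resonance condition Im(Z)=0 gives ω₀ = 1/√(LC).
Step 2 — ω₀ = 1/√(0.0112·3.11e-05) = 1694 rad/s.
Step 3 — f₀ = ω₀/(2π) = 269.7 Hz.

f₀ = 269.7 Hz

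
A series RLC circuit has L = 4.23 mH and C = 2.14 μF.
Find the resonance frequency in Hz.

Step 1 — Resonance condition Im(Z)=0 gives ω₀ = 1/√(LC).
Step 2 — ω₀ = 1/√(0.00423·2.14e-06) = 1.051e+04 rad/s.
Step 3 — f₀ = ω₀/(2π) = 1673 Hz.

f₀ = 1673 Hz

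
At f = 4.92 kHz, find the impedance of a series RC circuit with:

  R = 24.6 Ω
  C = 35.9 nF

Step 1 — Angular frequency: ω = 2π·f = 2π·4920 = 3.091e+04 rad/s.
Step 2 — Component impedances:
  R: Z = R = 24.6 Ω
  C: Z = 1/(jωC) = -j/(ω·C) = 0 - j901.1 Ω
Step 3 — Series combination: Z_total = R + C = 24.6 - j901.1 Ω = 901.4∠-88.4° Ω.

Z = 24.6 - j901.1 Ω = 901.4∠-88.4° Ω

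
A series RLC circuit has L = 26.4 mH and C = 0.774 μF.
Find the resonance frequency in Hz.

Step 1 — Resonance condition Im(Z)=0 gives ω₀ = 1/√(LC).
Step 2 — ω₀ = 1/√(0.0264·7.74e-07) = 6996 rad/s.
Step 3 — f₀ = ω₀/(2π) = 1113 Hz.

f₀ = 1113 Hz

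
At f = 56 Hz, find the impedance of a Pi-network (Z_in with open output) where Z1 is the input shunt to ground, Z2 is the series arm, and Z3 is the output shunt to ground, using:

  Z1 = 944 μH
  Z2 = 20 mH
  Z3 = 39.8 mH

Step 1 — Angular frequency: ω = 2π·f = 2π·56 = 351.9 rad/s.
Step 2 — Component impedances:
  Z1: Z = jωL = j·351.9·0.000944 = 0 + j0.3322 Ω
  Z2: Z = jωL = j·351.9·0.02 = 0 + j7.037 Ω
  Z3: Z = jωL = j·351.9·0.0398 = 0 + j14 Ω
Step 3 — With open output, the series arm Z2 and the output shunt Z3 appear in series to ground: Z2 + Z3 = 0 + j21.04 Ω.
Step 4 — Parallel with input shunt Z1: Z_in = Z1 || (Z2 + Z3) = 0 + j0.327 Ω = 0.327∠90.0° Ω.

Z = 0 + j0.327 Ω = 0.327∠90.0° Ω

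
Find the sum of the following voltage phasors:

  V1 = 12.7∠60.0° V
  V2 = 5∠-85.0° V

Step 1 — Convert each phasor to rectangular form:
  V1 = 12.7·(cos(60.0°) + j·sin(60.0°)) = 6.35 + j11 V
  V2 = 5·(cos(-85.0°) + j·sin(-85.0°)) = 0.4358 - j4.981 V
Step 2 — Sum components: V_total = 6.786 + j6.018 V.
Step 3 — Convert to polar: |V_total| = 9.07 V, ∠V_total = 41.6°.

V_total = 9.07∠41.6° V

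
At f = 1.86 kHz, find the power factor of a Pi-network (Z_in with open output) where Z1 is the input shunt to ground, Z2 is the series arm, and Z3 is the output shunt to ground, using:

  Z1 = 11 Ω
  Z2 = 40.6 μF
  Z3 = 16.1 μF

Step 1 — Angular frequency: ω = 2π·f = 2π·1860 = 1.169e+04 rad/s.
Step 2 — Component impedances:
  Z1: Z = R = 11 Ω
  Z2: Z = 1/(jωC) = -j/(ω·C) = 0 - j2.108 Ω
  Z3: Z = 1/(jωC) = -j/(ω·C) = 0 - j5.315 Ω
Step 3 — With open output, the series arm Z2 and the output shunt Z3 appear in series to ground: Z2 + Z3 = 0 - j7.422 Ω.
Step 4 — Parallel with input shunt Z1: Z_in = Z1 || (Z2 + Z3) = 3.441 - j5.1 Ω = 6.153∠-56.0° Ω.
Step 5 — Power factor: PF = cos(φ) = Re(Z)/|Z| = 3.4414/6.1527 = 0.5593.
Step 6 — Type: Im(Z) = -5.1 ⇒ leading (phase φ = -56.0°).

PF = 0.5593 (leading, φ = -56.0°)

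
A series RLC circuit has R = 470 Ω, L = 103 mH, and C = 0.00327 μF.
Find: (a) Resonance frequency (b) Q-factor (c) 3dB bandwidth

Step 1 — Resonance condition Im(Z)=0 gives ω₀ = 1/√(LC).
Step 2 — ω₀ = 1/√(0.103·3.27e-09) = 5.449e+04 rad/s.
Step 3 — f₀ = ω₀/(2π) = 8672 Hz.
Step 4 — Series Q: Q = ω₀L/R = 5.449e+04·0.103/470 = 11.94.
Step 5 — 3dB bandwidth: Δω = ω₀/Q = 4563 rad/s; BW = Δω/(2π) = 726.2 Hz.

(a) f₀ = 8672 Hz  (b) Q = 11.94  (c) BW = 726.2 Hz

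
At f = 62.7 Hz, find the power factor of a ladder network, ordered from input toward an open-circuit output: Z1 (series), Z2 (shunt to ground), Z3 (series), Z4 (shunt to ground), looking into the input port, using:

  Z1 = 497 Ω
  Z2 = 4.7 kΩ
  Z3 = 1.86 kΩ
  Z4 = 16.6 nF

Step 1 — Angular frequency: ω = 2π·f = 2π·62.7 = 394 rad/s.
Step 2 — Component impedances:
  Z1: Z = R = 497 Ω
  Z2: Z = R = 4700 Ω
  Z3: Z = R = 1860 Ω
  Z4: Z = 1/(jωC) = -j/(ω·C) = 0 - j1.529e+05 Ω
Step 3 — Ladder network (open output): work backward from the far end, alternating series and parallel combinations. Z_in = 5191 - j144.2 Ω = 5193∠-1.6° Ω.
Step 4 — Power factor: PF = cos(φ) = Re(Z)/|Z| = 5191/5193 = 0.9996.
Step 5 — Type: Im(Z) = -144.2 ⇒ leading (phase φ = -1.6°).

PF = 0.9996 (leading, φ = -1.6°)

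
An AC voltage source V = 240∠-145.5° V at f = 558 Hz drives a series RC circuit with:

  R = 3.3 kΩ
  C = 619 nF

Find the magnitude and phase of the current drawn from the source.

Step 1 — Angular frequency: ω = 2π·f = 2π·558 = 3506 rad/s.
Step 2 — Component impedances:
  R: Z = R = 3300 Ω
  C: Z = 1/(jωC) = -j/(ω·C) = 0 - j460.8 Ω
Step 3 — Series combination: Z_total = R + C = 3300 - j460.8 Ω = 3332∠-7.9° Ω.
Step 4 — Source phasor: V = 240∠-145.5° V = -197.8 - j135.9 V.
Step 5 — Ohm's law: I = V / Z_total = (-197.8 - j135.9) / (3300 - j460.8) = -0.05315 - j0.04861 A.
Step 6 — Convert to polar: |I| = 0.07203 A, ∠I = -137.6°.

I = 0.07203∠-137.6° A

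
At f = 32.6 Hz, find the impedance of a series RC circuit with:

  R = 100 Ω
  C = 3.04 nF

Step 1 — Angular frequency: ω = 2π·f = 2π·32.6 = 204.8 rad/s.
Step 2 — Component impedances:
  R: Z = R = 100 Ω
  C: Z = 1/(jωC) = -j/(ω·C) = 0 - j1.606e+06 Ω
Step 3 — Series combination: Z_total = R + C = 100 - j1.606e+06 Ω = 1.606e+06∠-90.0° Ω.

Z = 100 - j1.606e+06 Ω = 1.606e+06∠-90.0° Ω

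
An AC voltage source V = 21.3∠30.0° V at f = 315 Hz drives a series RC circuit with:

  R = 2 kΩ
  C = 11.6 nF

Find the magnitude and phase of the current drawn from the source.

Step 1 — Angular frequency: ω = 2π·f = 2π·315 = 1979 rad/s.
Step 2 — Component impedances:
  R: Z = R = 2000 Ω
  C: Z = 1/(jωC) = -j/(ω·C) = 0 - j4.356e+04 Ω
Step 3 — Series combination: Z_total = R + C = 2000 - j4.356e+04 Ω = 4.36e+04∠-87.4° Ω.
Step 4 — Source phasor: V = 21.3∠30.0° V = 18.45 + j10.65 V.
Step 5 — Ohm's law: I = V / Z_total = (18.45 + j10.65) / (2000 - j4.356e+04) = -0.0002246 + j0.0004338 A.
Step 6 — Convert to polar: |I| = 0.0004885 A, ∠I = 117.4°.

I = 0.0004885∠117.4° A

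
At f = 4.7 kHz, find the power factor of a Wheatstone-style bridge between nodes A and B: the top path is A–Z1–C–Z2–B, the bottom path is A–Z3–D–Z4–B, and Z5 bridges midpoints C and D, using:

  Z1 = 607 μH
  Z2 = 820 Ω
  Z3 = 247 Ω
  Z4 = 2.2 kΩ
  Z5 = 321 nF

Step 1 — Angular frequency: ω = 2π·f = 2π·4700 = 2.953e+04 rad/s.
Step 2 — Component impedances:
  Z1: Z = jωL = j·2.953e+04·0.000607 = 0 + j17.93 Ω
  Z2: Z = R = 820 Ω
  Z3: Z = R = 247 Ω
  Z4: Z = R = 2200 Ω
  Z5: Z = 1/(jωC) = -j/(ω·C) = 0 - j105.5 Ω
Step 3 — Bridge requires nodal analysis (the Z5 bridge couples midpoints C and D, so the two paths cannot be reduced to a simple series/parallel combination). Setting node B to ground and injecting 1 A at node A, the 3-node admittance system at A, C, D solves to V_A = Z_AB = 598 + j10.37 Ω = 598.1∠1.0° Ω.
Step 4 — Power factor: PF = cos(φ) = Re(Z)/|Z| = 598/598.1 = 0.9998.
Step 5 — Type: Im(Z) = 10.37 ⇒ lagging (phase φ = 1.0°).

PF = 0.9998 (lagging, φ = 1.0°)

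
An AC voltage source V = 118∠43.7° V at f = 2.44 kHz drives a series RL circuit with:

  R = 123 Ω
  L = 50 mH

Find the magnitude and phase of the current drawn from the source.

Step 1 — Angular frequency: ω = 2π·f = 2π·2440 = 1.533e+04 rad/s.
Step 2 — Component impedances:
  R: Z = R = 123 Ω
  L: Z = jωL = j·1.533e+04·0.05 = 0 + j766.5 Ω
Step 3 — Series combination: Z_total = R + L = 123 + j766.5 Ω = 776.4∠80.9° Ω.
Step 4 — Source phasor: V = 118∠43.7° V = 85.31 + j81.52 V.
Step 5 — Ohm's law: I = V / Z_total = (85.31 + j81.52) / (123 + j766.5) = 0.1211 - j0.09186 A.
Step 6 — Convert to polar: |I| = 0.152 A, ∠I = -37.2°.

I = 0.152∠-37.2° A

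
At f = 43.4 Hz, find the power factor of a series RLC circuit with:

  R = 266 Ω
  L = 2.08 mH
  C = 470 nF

Step 1 — Angular frequency: ω = 2π·f = 2π·43.4 = 272.7 rad/s.
Step 2 — Component impedances:
  R: Z = R = 266 Ω
  L: Z = jωL = j·272.7·0.00208 = 0 + j0.5672 Ω
  C: Z = 1/(jωC) = -j/(ω·C) = 0 - j7802 Ω
Step 3 — Series combination: Z_total = R + L + C = 266 - j7802 Ω = 7806∠-88.0° Ω.
Step 4 — Power factor: PF = cos(φ) = Re(Z)/|Z| = 266/7806.4 = 0.03407.
Step 5 — Type: Im(Z) = -7802 ⇒ leading (phase φ = -88.0°).

PF = 0.03407 (leading, φ = -88.0°)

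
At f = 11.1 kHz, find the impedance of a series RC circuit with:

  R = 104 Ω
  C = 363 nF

Step 1 — Angular frequency: ω = 2π·f = 2π·1.11e+04 = 6.974e+04 rad/s.
Step 2 — Component impedances:
  R: Z = R = 104 Ω
  C: Z = 1/(jωC) = -j/(ω·C) = 0 - j39.5 Ω
Step 3 — Series combination: Z_total = R + C = 104 - j39.5 Ω = 111.2∠-20.8° Ω.

Z = 104 - j39.5 Ω = 111.2∠-20.8° Ω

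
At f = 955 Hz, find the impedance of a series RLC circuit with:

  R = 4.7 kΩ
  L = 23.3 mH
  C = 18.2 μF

Step 1 — Angular frequency: ω = 2π·f = 2π·955 = 6000 rad/s.
Step 2 — Component impedances:
  R: Z = R = 4700 Ω
  L: Z = jωL = j·6000·0.0233 = 0 + j139.8 Ω
  C: Z = 1/(jωC) = -j/(ω·C) = 0 - j9.157 Ω
Step 3 — Series combination: Z_total = R + L + C = 4700 + j130.7 Ω = 4702∠1.6° Ω.

Z = 4700 + j130.7 Ω = 4702∠1.6° Ω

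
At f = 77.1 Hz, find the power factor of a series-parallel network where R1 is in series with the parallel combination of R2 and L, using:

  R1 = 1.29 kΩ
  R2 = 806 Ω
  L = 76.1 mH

Step 1 — Angular frequency: ω = 2π·f = 2π·77.1 = 484.4 rad/s.
Step 2 — Component impedances:
  R1: Z = R = 1290 Ω
  R2: Z = R = 806 Ω
  L: Z = jωL = j·484.4·0.0761 = 0 + j36.87 Ω
Step 3 — Parallel branch: R2 || L = 1/(1/R2 + 1/L) = 1.683 + j36.79 Ω.
Step 4 — Series with R1: Z_total = R1 + (R2 || L) = 1292 + j36.79 Ω = 1292∠1.6° Ω.
Step 5 — Power factor: PF = cos(φ) = Re(Z)/|Z| = 1291.7/1292.2 = 0.9996.
Step 6 — Type: Im(Z) = 36.79 ⇒ lagging (phase φ = 1.6°).

PF = 0.9996 (lagging, φ = 1.6°)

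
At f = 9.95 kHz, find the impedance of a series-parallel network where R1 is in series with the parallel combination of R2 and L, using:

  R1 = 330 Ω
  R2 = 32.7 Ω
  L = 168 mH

Step 1 — Angular frequency: ω = 2π·f = 2π·9950 = 6.252e+04 rad/s.
Step 2 — Component impedances:
  R1: Z = R = 330 Ω
  R2: Z = R = 32.7 Ω
  L: Z = jωL = j·6.252e+04·0.168 = 0 + j1.05e+04 Ω
Step 3 — Parallel branch: R2 || L = 1/(1/R2 + 1/L) = 32.7 + j0.1018 Ω.
Step 4 — Series with R1: Z_total = R1 + (R2 || L) = 362.7 + j0.1018 Ω = 362.7∠0.0° Ω.

Z = 362.7 + j0.1018 Ω = 362.7∠0.0° Ω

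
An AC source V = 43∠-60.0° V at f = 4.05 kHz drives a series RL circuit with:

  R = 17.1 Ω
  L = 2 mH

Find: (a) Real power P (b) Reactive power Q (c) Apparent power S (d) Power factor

Step 1 — Angular frequency: ω = 2π·f = 2π·4050 = 2.545e+04 rad/s.
Step 2 — Component impedances:
  R: Z = R = 17.1 Ω
  L: Z = jωL = j·2.545e+04·0.002 = 0 + j50.89 Ω
Step 3 — Series combination: Z_total = R + L = 17.1 + j50.89 Ω = 53.69∠71.4° Ω.
Step 4 — Source phasor: V = 43∠-60.0° V = 21.5 - j37.24 V.
Step 5 — Current: I = V / Z = -0.5299 - j0.6005 A = 0.8009∠-131.4° A.
Step 6 — Complex power: S = V·I* = 10.97 + j32.65 VA.
Step 7 — Real power: P = Re(S) = 10.97 W.
Step 8 — Reactive power: Q = Im(S) = 32.65 VAR.
Step 9 — Apparent power: |S| = 34.44 VA.
Step 10 — Power factor: PF = P/|S| = 0.3185 (lagging).

(a) P = 10.97 W  (b) Q = 32.65 VAR  (c) S = 34.44 VA  (d) PF = 0.3185 (lagging)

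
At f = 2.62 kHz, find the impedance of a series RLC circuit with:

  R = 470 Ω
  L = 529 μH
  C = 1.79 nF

Step 1 — Angular frequency: ω = 2π·f = 2π·2620 = 1.646e+04 rad/s.
Step 2 — Component impedances:
  R: Z = R = 470 Ω
  L: Z = jωL = j·1.646e+04·0.000529 = 0 + j8.708 Ω
  C: Z = 1/(jωC) = -j/(ω·C) = 0 - j3.394e+04 Ω
Step 3 — Series combination: Z_total = R + L + C = 470 - j3.393e+04 Ω = 3.393e+04∠-89.2° Ω.

Z = 470 - j3.393e+04 Ω = 3.393e+04∠-89.2° Ω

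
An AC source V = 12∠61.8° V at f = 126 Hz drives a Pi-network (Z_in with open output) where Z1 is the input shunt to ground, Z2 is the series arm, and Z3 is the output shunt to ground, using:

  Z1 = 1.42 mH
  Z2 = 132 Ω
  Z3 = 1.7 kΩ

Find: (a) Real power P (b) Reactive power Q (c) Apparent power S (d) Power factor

Step 1 — Angular frequency: ω = 2π·f = 2π·126 = 791.7 rad/s.
Step 2 — Component impedances:
  Z1: Z = jωL = j·791.7·0.00142 = 0 + j1.124 Ω
  Z2: Z = R = 132 Ω
  Z3: Z = R = 1700 Ω
Step 3 — With open output, the series arm Z2 and the output shunt Z3 appear in series to ground: Z2 + Z3 = 1832 Ω.
Step 4 — Parallel with input shunt Z1: Z_in = Z1 || (Z2 + Z3) = 0.0006898 + j1.124 Ω = 1.124∠90.0° Ω.
Step 5 — Source phasor: V = 12∠61.8° V = 5.671 + j10.58 V.
Step 6 — Current: I = V / Z = 9.41 - j5.038 A = 10.67∠-28.2° A.
Step 7 — Complex power: S = V·I* = 0.0786 + j128.1 VA.
Step 8 — Real power: P = Re(S) = 0.0786 W.
Step 9 — Reactive power: Q = Im(S) = 128.1 VAR.
Step 10 — Apparent power: |S| = 128.1 VA.
Step 11 — Power factor: PF = P/|S| = 0.0006136 (lagging).

(a) P = 0.0786 W  (b) Q = 128.1 VAR  (c) S = 128.1 VA  (d) PF = 0.0006136 (lagging)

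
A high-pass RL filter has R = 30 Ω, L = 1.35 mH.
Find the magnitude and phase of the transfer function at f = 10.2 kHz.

Step 1 — Angular frequency: ω = 2π·1.02e+04 = 6.409e+04 rad/s.
Step 2 — Transfer function: H(jω) = jωL/(R + jωL).
Step 3 — Numerator jωL = j·86.52; denominator R + jωL = 30 + j86.52.
Step 4 — H = 0.8927 + j0.3095.
Step 5 — Magnitude: |H| = 0.9448 (-0.5 dB); phase: φ = 19.1°.

|H| = 0.9448 (-0.5 dB), φ = 19.1°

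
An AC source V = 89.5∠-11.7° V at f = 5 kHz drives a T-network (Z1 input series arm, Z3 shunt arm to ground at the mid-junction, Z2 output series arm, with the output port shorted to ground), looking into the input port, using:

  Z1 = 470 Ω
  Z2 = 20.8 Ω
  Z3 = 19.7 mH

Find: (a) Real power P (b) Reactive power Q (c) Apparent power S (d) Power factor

Step 1 — Angular frequency: ω = 2π·f = 2π·5000 = 3.142e+04 rad/s.
Step 2 — Component impedances:
  Z1: Z = R = 470 Ω
  Z2: Z = R = 20.8 Ω
  Z3: Z = jωL = j·3.142e+04·0.0197 = 0 + j618.9 Ω
Step 3 — With the output port shorted to ground, the output series arm Z2 runs from the junction to ground; the shunt arm Z3 also runs from the junction to ground. They appear in parallel: Z3 || Z2 = 20.78 + j0.6983 Ω.
Step 4 — Series with input arm Z1: Z_in = Z1 + (Z3 || Z2) = 490.8 + j0.6983 Ω = 490.8∠0.1° Ω.
Step 5 — Source phasor: V = 89.5∠-11.7° V = 87.64 - j18.15 V.
Step 6 — Current: I = V / Z = 0.1785 - j0.03724 A = 0.1824∠-11.8° A.
Step 7 — Complex power: S = V·I* = 16.32 + j0.02322 VA.
Step 8 — Real power: P = Re(S) = 16.32 W.
Step 9 — Reactive power: Q = Im(S) = 0.02322 VAR.
Step 10 — Apparent power: |S| = 16.32 VA.
Step 11 — Power factor: PF = P/|S| = 1 (lagging).

(a) P = 16.32 W  (b) Q = 0.02322 VAR  (c) S = 16.32 VA  (d) PF = 1 (lagging)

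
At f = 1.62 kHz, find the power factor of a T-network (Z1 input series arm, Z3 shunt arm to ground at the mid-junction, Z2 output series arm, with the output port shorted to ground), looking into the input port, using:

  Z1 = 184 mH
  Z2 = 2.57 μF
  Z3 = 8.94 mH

Step 1 — Angular frequency: ω = 2π·f = 2π·1620 = 1.018e+04 rad/s.
Step 2 — Component impedances:
  Z1: Z = jωL = j·1.018e+04·0.184 = 0 + j1873 Ω
  Z2: Z = 1/(jωC) = -j/(ω·C) = 0 - j38.23 Ω
  Z3: Z = jωL = j·1.018e+04·0.00894 = 0 + j91 Ω
Step 3 — With the output port shorted to ground, the output series arm Z2 runs from the junction to ground; the shunt arm Z3 also runs from the junction to ground. They appear in parallel: Z3 || Z2 = 0 - j65.92 Ω.
Step 4 — Series with input arm Z1: Z_in = Z1 + (Z3 || Z2) = 0 + j1807 Ω = 1807∠90.0° Ω.
Step 5 — Power factor: PF = cos(φ) = Re(Z)/|Z| = 0/1807 = 0.
Step 6 — Type: Im(Z) = 1807 ⇒ lagging (phase φ = 90.0°).

PF = 0 (lagging, φ = 90.0°)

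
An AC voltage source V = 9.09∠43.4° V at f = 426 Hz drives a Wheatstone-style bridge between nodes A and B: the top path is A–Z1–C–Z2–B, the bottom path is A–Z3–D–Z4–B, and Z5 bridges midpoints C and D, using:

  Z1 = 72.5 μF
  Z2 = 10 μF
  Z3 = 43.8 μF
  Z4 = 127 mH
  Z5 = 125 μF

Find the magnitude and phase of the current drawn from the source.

Step 1 — Angular frequency: ω = 2π·f = 2π·426 = 2677 rad/s.
Step 2 — Component impedances:
  Z1: Z = 1/(jωC) = -j/(ω·C) = 0 - j5.153 Ω
  Z2: Z = 1/(jωC) = -j/(ω·C) = 0 - j37.36 Ω
  Z3: Z = 1/(jωC) = -j/(ω·C) = 0 - j8.53 Ω
  Z4: Z = jωL = j·2677·0.127 = 0 + j339.9 Ω
  Z5: Z = 1/(jωC) = -j/(ω·C) = 0 - j2.989 Ω
Step 3 — Bridge requires nodal analysis (the Z5 bridge couples midpoints C and D, so the two paths cannot be reduced to a simple series/parallel combination). Setting node B to ground and injecting 1 A at node A, the 3-node admittance system at A, C, D solves to V_A = Z_AB = 0 - j45.8 Ω = 45.8∠-90.0° Ω.
Step 4 — Source phasor: V = 9.09∠43.4° V = 6.605 + j6.246 V.
Step 5 — Ohm's law: I = V / Z_total = (6.605 + j6.246) / (0 - j45.8) = -0.1364 + j0.1442 A.
Step 6 — Convert to polar: |I| = 0.1985 A, ∠I = 133.4°.

I = 0.1985∠133.4° A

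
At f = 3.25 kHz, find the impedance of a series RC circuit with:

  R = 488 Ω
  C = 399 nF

Step 1 — Angular frequency: ω = 2π·f = 2π·3250 = 2.042e+04 rad/s.
Step 2 — Component impedances:
  R: Z = R = 488 Ω
  C: Z = 1/(jωC) = -j/(ω·C) = 0 - j122.7 Ω
Step 3 — Series combination: Z_total = R + C = 488 - j122.7 Ω = 503.2∠-14.1° Ω.

Z = 488 - j122.7 Ω = 503.2∠-14.1° Ω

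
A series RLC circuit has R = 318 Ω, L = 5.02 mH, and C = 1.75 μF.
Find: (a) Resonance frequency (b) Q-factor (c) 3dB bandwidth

Step 1 — Resonance: ω₀ = 1/√(LC) = 1/√(0.00502·1.75e-06) = 1.067e+04 rad/s.
Step 2 — f₀ = ω₀/(2π) = 1698 Hz.
Step 3 — Series Q: Q = ω₀L/R = 1.067e+04·0.00502/318 = 0.1684.
Step 4 — Bandwidth: Δω = ω₀/Q = 6.335e+04 rad/s; BW = Δω/(2π) = 1.008e+04 Hz.

(a) f₀ = 1698 Hz  (b) Q = 0.1684  (c) BW = 1.008e+04 Hz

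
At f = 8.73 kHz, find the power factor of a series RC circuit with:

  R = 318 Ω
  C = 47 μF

Step 1 — Angular frequency: ω = 2π·f = 2π·8730 = 5.485e+04 rad/s.
Step 2 — Component impedances:
  R: Z = R = 318 Ω
  C: Z = 1/(jωC) = -j/(ω·C) = 0 - j0.3879 Ω
Step 3 — Series combination: Z_total = R + C = 318 - j0.3879 Ω = 318∠-0.1° Ω.
Step 4 — Power factor: PF = cos(φ) = Re(Z)/|Z| = 318/318 = 1.
Step 5 — Type: Im(Z) = -0.3879 ⇒ leading (phase φ = -0.1°).

PF = 1 (leading, φ = -0.1°)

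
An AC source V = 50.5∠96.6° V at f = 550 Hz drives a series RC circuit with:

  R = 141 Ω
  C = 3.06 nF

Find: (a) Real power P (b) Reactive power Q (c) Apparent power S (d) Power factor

Step 1 — Angular frequency: ω = 2π·f = 2π·550 = 3456 rad/s.
Step 2 — Component impedances:
  R: Z = R = 141 Ω
  C: Z = 1/(jωC) = -j/(ω·C) = 0 - j9.457e+04 Ω
Step 3 — Series combination: Z_total = R + C = 141 - j9.457e+04 Ω = 9.457e+04∠-89.9° Ω.
Step 4 — Source phasor: V = 50.5∠96.6° V = -5.804 + j50.17 V.
Step 5 — Current: I = V / Z = -0.0005306 - j6.059e-05 A = 0.000534∠-173.5° A.
Step 6 — Complex power: S = V·I* = 4.021e-05 - j0.02697 VA.
Step 7 — Real power: P = Re(S) = 4.021e-05 W.
Step 8 — Reactive power: Q = Im(S) = -0.02697 VAR.
Step 9 — Apparent power: |S| = 0.02697 VA.
Step 10 — Power factor: PF = P/|S| = 0.001491 (leading).

(a) P = 4.021e-05 W  (b) Q = -0.02697 VAR  (c) S = 0.02697 VA  (d) PF = 0.001491 (leading)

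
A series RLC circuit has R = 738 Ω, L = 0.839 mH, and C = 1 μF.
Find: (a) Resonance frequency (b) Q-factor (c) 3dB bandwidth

Step 1 — Resonance: ω₀ = 1/√(LC) = 1/√(0.000839·1e-06) = 3.452e+04 rad/s.
Step 2 — f₀ = ω₀/(2π) = 5495 Hz.
Step 3 — Series Q: Q = ω₀L/R = 3.452e+04·0.000839/738 = 0.03925.
Step 4 — Bandwidth: Δω = ω₀/Q = 8.796e+05 rad/s; BW = Δω/(2π) = 1.4e+05 Hz.

(a) f₀ = 5495 Hz  (b) Q = 0.03925  (c) BW = 1.4e+05 Hz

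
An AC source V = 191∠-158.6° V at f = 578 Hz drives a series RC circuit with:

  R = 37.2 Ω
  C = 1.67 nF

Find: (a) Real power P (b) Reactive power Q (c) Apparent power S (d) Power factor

Step 1 — Angular frequency: ω = 2π·f = 2π·578 = 3632 rad/s.
Step 2 — Component impedances:
  R: Z = R = 37.2 Ω
  C: Z = 1/(jωC) = -j/(ω·C) = 0 - j1.649e+05 Ω
Step 3 — Series combination: Z_total = R + C = 37.2 - j1.649e+05 Ω = 1.649e+05∠-90.0° Ω.
Step 4 — Source phasor: V = 191∠-158.6° V = -177.8 - j69.69 V.
Step 5 — Current: I = V / Z = 0.0004224 - j0.001079 A = 0.001158∠-68.6° A.
Step 6 — Complex power: S = V·I* = 4.992e-05 - j0.2213 VA.
Step 7 — Real power: P = Re(S) = 4.992e-05 W.
Step 8 — Reactive power: Q = Im(S) = -0.2213 VAR.
Step 9 — Apparent power: |S| = 0.2213 VA.
Step 10 — Power factor: PF = P/|S| = 0.0002256 (leading).

(a) P = 4.992e-05 W  (b) Q = -0.2213 VAR  (c) S = 0.2213 VA  (d) PF = 0.0002256 (leading)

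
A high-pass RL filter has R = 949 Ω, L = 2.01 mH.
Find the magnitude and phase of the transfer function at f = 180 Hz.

Step 1 — Angular frequency: ω = 2π·180 = 1131 rad/s.
Step 2 — Transfer function: H(jω) = jωL/(R + jωL).
Step 3 — Numerator jωL = j·2.273; denominator R + jωL = 949 + j2.273.
Step 4 — H = 5.738e-06 + j0.002395.
Step 5 — Magnitude: |H| = 0.002395 (-52.4 dB); phase: φ = 89.9°.

|H| = 0.002395 (-52.4 dB), φ = 89.9°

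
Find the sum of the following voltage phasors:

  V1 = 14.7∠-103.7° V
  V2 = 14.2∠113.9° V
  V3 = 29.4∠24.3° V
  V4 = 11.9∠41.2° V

Step 1 — Convert each phasor to rectangular form:
  V1 = 14.7·(cos(-103.7°) + j·sin(-103.7°)) = -3.482 - j14.28 V
  V2 = 14.2·(cos(113.9°) + j·sin(113.9°)) = -5.753 + j12.98 V
  V3 = 29.4·(cos(24.3°) + j·sin(24.3°)) = 26.8 + j12.1 V
  V4 = 11.9·(cos(41.2°) + j·sin(41.2°)) = 8.954 + j7.838 V
Step 2 — Sum components: V_total = 26.51 + j18.64 V.
Step 3 — Convert to polar: |V_total| = 32.41 V, ∠V_total = 35.1°.

V_total = 32.41∠35.1° V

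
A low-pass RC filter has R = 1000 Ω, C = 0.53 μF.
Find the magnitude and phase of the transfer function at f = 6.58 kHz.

Step 1 — Angular frequency: ω = 2π·6580 = 4.134e+04 rad/s.
Step 2 — Transfer function: H(jω) = 1/(1 + jωRC).
Step 3 — Denominator: 1 + jωRC = 1 + j·4.134e+04·1000·5.3e-07 = 1 + j21.91.
Step 4 — H = 0.002078 - j0.04554.
Step 5 — Magnitude: |H| = 0.04559 (-26.8 dB); phase: φ = -87.4°.

|H| = 0.04559 (-26.8 dB), φ = -87.4°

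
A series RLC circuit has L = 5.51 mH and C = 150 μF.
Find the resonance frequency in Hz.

Step 1 — Resonance condition Im(Z)=0 gives ω₀ = 1/√(LC).
Step 2 — ω₀ = 1/√(0.00551·0.00015) = 1100 rad/s.
Step 3 — f₀ = ω₀/(2π) = 175.1 Hz.

f₀ = 175.1 Hz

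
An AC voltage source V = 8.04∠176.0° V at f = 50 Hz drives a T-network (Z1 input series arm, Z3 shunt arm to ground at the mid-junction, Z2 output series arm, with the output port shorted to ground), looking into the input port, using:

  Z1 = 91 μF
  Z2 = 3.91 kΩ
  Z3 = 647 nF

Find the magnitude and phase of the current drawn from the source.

Step 1 — Angular frequency: ω = 2π·f = 2π·50 = 314.2 rad/s.
Step 2 — Component impedances:
  Z1: Z = 1/(jωC) = -j/(ω·C) = 0 - j34.98 Ω
  Z2: Z = R = 3910 Ω
  Z3: Z = 1/(jωC) = -j/(ω·C) = 0 - j4920 Ω
Step 3 — With the output port shorted to ground, the output series arm Z2 runs from the junction to ground; the shunt arm Z3 also runs from the junction to ground. They appear in parallel: Z3 || Z2 = 2396 - j1905 Ω.
Step 4 — Series with input arm Z1: Z_in = Z1 + (Z3 || Z2) = 2396 - j1940 Ω = 3083∠-39.0° Ω.
Step 5 — Source phasor: V = 8.04∠176.0° V = -8.02 + j0.5608 V.
Step 6 — Ohm's law: I = V / Z_total = (-8.02 + j0.5608) / (2396 - j1940) = -0.002137 - j0.001495 A.
Step 7 — Convert to polar: |I| = 0.002608 A, ∠I = -145.0°.

I = 0.002608∠-145.0° A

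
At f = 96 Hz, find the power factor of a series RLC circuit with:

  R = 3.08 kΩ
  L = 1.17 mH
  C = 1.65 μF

Step 1 — Angular frequency: ω = 2π·f = 2π·96 = 603.2 rad/s.
Step 2 — Component impedances:
  R: Z = R = 3080 Ω
  L: Z = jωL = j·603.2·0.00117 = 0 + j0.7057 Ω
  C: Z = 1/(jωC) = -j/(ω·C) = 0 - j1005 Ω
Step 3 — Series combination: Z_total = R + L + C = 3080 - j1004 Ω = 3240∠-18.1° Ω.
Step 4 — Power factor: PF = cos(φ) = Re(Z)/|Z| = 3080/3239.5 = 0.9508.
Step 5 — Type: Im(Z) = -1004 ⇒ leading (phase φ = -18.1°).

PF = 0.9508 (leading, φ = -18.1°)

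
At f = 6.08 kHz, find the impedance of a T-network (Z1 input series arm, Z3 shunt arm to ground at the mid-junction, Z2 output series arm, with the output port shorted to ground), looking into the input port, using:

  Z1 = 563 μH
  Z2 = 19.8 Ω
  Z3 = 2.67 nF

Step 1 — Angular frequency: ω = 2π·f = 2π·6080 = 3.82e+04 rad/s.
Step 2 — Component impedances:
  Z1: Z = jωL = j·3.82e+04·0.000563 = 0 + j21.51 Ω
  Z2: Z = R = 19.8 Ω
  Z3: Z = 1/(jωC) = -j/(ω·C) = 0 - j9804 Ω
Step 3 — With the output port shorted to ground, the output series arm Z2 runs from the junction to ground; the shunt arm Z3 also runs from the junction to ground. They appear in parallel: Z3 || Z2 = 19.8 - j0.03999 Ω.
Step 4 — Series with input arm Z1: Z_in = Z1 + (Z3 || Z2) = 19.8 + j21.47 Ω = 29.2∠47.3° Ω.

Z = 19.8 + j21.47 Ω = 29.2∠47.3° Ω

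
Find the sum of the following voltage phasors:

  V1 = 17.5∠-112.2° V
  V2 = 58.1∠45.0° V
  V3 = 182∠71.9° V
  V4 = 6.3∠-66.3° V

Step 1 — Convert each phasor to rectangular form:
  V1 = 17.5·(cos(-112.2°) + j·sin(-112.2°)) = -6.612 - j16.2 V
  V2 = 58.1·(cos(45.0°) + j·sin(45.0°)) = 41.08 + j41.08 V
  V3 = 182·(cos(71.9°) + j·sin(71.9°)) = 56.54 + j173 V
  V4 = 6.3·(cos(-66.3°) + j·sin(-66.3°)) = 2.532 - j5.769 V
Step 2 — Sum components: V_total = 93.55 + j192.1 V.
Step 3 — Convert to polar: |V_total| = 213.7 V, ∠V_total = 64.0°.

V_total = 213.7∠64.0° V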